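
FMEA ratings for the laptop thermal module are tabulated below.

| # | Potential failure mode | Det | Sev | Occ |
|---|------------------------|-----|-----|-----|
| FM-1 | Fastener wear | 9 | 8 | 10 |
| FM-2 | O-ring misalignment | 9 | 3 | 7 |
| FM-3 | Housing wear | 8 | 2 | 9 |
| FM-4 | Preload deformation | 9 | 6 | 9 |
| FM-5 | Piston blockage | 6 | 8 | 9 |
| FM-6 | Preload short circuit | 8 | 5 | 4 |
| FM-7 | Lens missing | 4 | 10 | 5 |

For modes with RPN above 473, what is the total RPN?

1206

RPN = Severity × Occurrence × Detection:
  FM-1: 8 × 10 × 9 = 720
  FM-2: 3 × 7 × 9 = 189
  FM-3: 2 × 9 × 8 = 144
  FM-4: 6 × 9 × 9 = 486
  FM-5: 8 × 9 × 6 = 432
  FM-6: 5 × 4 × 8 = 160
  FM-7: 10 × 5 × 4 = 200
RPN > 473: FM-1 (720), FM-4 (486).
Sum: 720 + 486 = 1206.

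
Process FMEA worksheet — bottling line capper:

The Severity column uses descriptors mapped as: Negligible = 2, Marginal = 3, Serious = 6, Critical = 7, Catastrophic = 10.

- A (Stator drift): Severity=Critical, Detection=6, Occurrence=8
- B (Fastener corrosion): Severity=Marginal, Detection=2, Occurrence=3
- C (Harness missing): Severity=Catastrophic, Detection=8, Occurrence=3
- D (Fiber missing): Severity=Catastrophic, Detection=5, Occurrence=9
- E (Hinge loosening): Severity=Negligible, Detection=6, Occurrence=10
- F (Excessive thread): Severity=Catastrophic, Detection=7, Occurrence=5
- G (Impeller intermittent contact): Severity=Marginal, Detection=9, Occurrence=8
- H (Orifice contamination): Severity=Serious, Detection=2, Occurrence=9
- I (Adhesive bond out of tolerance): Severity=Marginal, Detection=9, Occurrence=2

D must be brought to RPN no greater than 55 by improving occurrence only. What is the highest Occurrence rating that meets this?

D: S=10, O=9, D=5 → current RPN = 450.
Fixed product = 50. Need 50 × O ≤ 55, so O ≤ 55/50 = 1.10.
Maximum integer Occurrence rating = 1 (gives RPN 50; O=2 would give 100 > 55).

1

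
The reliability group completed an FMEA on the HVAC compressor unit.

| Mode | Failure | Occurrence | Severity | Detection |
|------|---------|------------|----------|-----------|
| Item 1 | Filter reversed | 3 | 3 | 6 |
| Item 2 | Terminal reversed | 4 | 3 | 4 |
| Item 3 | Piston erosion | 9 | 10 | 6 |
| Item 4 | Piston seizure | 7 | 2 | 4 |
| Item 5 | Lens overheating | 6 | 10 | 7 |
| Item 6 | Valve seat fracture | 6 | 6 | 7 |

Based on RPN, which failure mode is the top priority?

Item 3

RPN = Severity × Occurrence × Detection:
  Item 1: 3 × 3 × 6 = 54
  Item 2: 3 × 4 × 4 = 48
  Item 3: 10 × 9 × 6 = 540
  Item 4: 2 × 7 × 4 = 56
  Item 5: 10 × 6 × 7 = 420
  Item 6: 6 × 6 × 7 = 252
Highest RPN is 540 → Item 3.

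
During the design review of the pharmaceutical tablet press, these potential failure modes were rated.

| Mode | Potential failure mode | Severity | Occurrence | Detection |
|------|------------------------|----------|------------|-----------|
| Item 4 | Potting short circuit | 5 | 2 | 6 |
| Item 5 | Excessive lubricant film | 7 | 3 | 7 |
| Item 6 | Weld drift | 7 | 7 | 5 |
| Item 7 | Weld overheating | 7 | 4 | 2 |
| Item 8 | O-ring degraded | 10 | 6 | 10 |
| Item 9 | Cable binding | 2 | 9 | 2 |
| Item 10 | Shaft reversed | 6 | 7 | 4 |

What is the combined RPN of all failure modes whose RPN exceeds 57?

1220

RPN = Severity × Occurrence × Detection:
  Item 4: 5 × 2 × 6 = 60
  Item 5: 7 × 3 × 7 = 147
  Item 6: 7 × 7 × 5 = 245
  Item 7: 7 × 4 × 2 = 56
  Item 8: 10 × 6 × 10 = 600
  Item 9: 2 × 9 × 2 = 36
  Item 10: 6 × 7 × 4 = 168
RPN > 57: Item 4 (60), Item 5 (147), Item 6 (245), Item 8 (600), Item 10 (168).
Sum: 60 + 147 + 245 + 600 + 168 = 1220.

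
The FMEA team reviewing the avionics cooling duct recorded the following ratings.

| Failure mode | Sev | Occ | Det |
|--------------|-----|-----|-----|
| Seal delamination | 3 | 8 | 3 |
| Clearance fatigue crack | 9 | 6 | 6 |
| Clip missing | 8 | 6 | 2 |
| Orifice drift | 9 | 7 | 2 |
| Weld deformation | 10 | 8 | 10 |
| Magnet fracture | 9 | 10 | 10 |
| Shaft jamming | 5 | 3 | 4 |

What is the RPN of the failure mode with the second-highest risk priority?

800

RPN = Severity × Occurrence × Detection:
  Seal delamination: 3 × 8 × 3 = 72
  Clearance fatigue crack: 9 × 6 × 6 = 324
  Clip missing: 8 × 6 × 2 = 96
  Orifice drift: 9 × 7 × 2 = 126
  Weld deformation: 10 × 8 × 10 = 800
  Magnet fracture: 9 × 10 × 10 = 900
  Shaft jamming: 5 × 3 × 4 = 60
Sorted descending: 900, 800, 324, 126, 96, 72, 60.
The second-highest RPN is 800 (Weld deformation).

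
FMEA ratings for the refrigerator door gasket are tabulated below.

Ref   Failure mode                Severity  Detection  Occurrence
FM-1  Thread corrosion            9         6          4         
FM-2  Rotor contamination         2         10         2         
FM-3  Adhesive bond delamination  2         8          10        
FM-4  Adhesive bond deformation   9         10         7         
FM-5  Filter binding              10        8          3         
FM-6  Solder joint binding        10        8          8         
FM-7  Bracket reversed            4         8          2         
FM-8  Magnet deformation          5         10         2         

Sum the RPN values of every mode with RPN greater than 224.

RPN = Severity × Occurrence × Detection:
  FM-1: 9 × 4 × 6 = 216
  FM-2: 2 × 2 × 10 = 40
  FM-3: 2 × 10 × 8 = 160
  FM-4: 9 × 7 × 10 = 630
  FM-5: 10 × 3 × 8 = 240
  FM-6: 10 × 8 × 8 = 640
  FM-7: 4 × 2 × 8 = 64
  FM-8: 5 × 2 × 10 = 100
RPN > 224: FM-4 (630), FM-5 (240), FM-6 (640).
Sum: 630 + 240 + 640 = 1510.

1510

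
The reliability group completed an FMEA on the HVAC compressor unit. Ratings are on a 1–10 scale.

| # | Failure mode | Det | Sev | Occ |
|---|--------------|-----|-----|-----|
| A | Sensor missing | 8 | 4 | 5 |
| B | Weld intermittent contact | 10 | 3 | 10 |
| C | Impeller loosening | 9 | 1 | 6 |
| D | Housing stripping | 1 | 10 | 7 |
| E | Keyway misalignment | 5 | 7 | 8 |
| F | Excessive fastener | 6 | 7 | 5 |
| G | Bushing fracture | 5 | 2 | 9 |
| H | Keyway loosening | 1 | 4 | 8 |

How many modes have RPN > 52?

7

RPN = Severity × Occurrence × Detection:
  A: 4 × 5 × 8 = 160
  B: 3 × 10 × 10 = 300
  C: 1 × 6 × 9 = 54
  D: 10 × 7 × 1 = 70
  E: 7 × 8 × 5 = 280
  F: 7 × 5 × 6 = 210
  G: 2 × 9 × 5 = 90
  H: 4 × 8 × 1 = 32
Modes with RPN > 52: A (160), B (300), C (54), D (70), E (280), F (210), G (90) → 7.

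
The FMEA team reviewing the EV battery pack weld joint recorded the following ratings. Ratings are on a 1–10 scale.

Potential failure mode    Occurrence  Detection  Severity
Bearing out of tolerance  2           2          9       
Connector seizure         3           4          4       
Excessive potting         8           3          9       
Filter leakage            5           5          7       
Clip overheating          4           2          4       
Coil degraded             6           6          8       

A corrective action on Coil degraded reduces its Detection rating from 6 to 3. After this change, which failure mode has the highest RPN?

Excessive potting

RPN = Severity × Occurrence × Detection:
  Bearing out of tolerance: 9 × 2 × 2 = 36
  Connector seizure: 4 × 3 × 4 = 48
  Excessive potting: 9 × 8 × 3 = 216
  Filter leakage: 7 × 5 × 5 = 175
  Clip overheating: 4 × 4 × 2 = 32
  Coil degraded: 8 × 6 × 6 = 288
After action: Coil degraded → 8 × 6 × 3 = 144.
Revised RPNs: Excessive potting=216, Filter leakage=175, Coil degraded=144, Connector seizure=48, Bearing out of tolerance=36, Clip overheating=32.
Highest is now Excessive potting (216).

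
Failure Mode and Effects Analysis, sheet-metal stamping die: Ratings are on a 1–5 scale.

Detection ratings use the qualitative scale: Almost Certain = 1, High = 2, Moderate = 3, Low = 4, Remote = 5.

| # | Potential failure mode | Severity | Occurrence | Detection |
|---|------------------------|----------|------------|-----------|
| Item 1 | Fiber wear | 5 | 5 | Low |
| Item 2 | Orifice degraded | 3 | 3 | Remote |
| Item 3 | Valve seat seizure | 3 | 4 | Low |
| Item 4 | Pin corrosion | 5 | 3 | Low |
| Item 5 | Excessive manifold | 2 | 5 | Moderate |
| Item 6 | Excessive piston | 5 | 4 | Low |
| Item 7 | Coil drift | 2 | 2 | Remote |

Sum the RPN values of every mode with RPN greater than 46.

RPN = Severity × Occurrence × Detection:
  Item 1: 5 × 5 × 4 = 100
  Item 2: 3 × 3 × 5 = 45
  Item 3: 3 × 4 × 4 = 48
  Item 4: 5 × 3 × 4 = 60
  Item 5: 2 × 5 × 3 = 30
  Item 6: 5 × 4 × 4 = 80
  Item 7: 2 × 2 × 5 = 20
RPN > 46: Item 1 (100), Item 3 (48), Item 4 (60), Item 6 (80).
Sum: 100 + 48 + 60 + 80 = 288.

288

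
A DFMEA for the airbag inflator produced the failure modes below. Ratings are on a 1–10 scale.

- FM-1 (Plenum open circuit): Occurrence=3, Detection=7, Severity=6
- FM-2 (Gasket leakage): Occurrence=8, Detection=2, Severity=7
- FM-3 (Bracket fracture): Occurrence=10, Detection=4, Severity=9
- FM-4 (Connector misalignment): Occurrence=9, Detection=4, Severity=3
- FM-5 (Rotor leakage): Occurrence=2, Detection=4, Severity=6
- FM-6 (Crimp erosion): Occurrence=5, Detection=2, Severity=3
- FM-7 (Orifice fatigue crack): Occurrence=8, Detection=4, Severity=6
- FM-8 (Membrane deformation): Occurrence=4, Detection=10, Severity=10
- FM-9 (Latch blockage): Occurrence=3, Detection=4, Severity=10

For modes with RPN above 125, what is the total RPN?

1078

RPN = Severity × Occurrence × Detection:
  FM-1: 6 × 3 × 7 = 126
  FM-2: 7 × 8 × 2 = 112
  FM-3: 9 × 10 × 4 = 360
  FM-4: 3 × 9 × 4 = 108
  FM-5: 6 × 2 × 4 = 48
  FM-6: 3 × 5 × 2 = 30
  FM-7: 6 × 8 × 4 = 192
  FM-8: 10 × 4 × 10 = 400
  FM-9: 10 × 3 × 4 = 120
RPN > 125: FM-1 (126), FM-3 (360), FM-7 (192), FM-8 (400).
Sum: 126 + 360 + 192 + 400 = 1078.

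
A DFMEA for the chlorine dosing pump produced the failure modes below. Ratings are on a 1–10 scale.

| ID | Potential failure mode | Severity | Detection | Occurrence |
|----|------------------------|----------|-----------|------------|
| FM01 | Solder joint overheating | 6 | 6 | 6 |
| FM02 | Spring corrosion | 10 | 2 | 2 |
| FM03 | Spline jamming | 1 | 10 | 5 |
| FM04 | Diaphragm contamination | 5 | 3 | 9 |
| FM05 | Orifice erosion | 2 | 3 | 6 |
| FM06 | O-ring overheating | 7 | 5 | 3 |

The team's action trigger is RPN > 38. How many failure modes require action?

5

RPN = Severity × Occurrence × Detection:
  FM01: 6 × 6 × 6 = 216
  FM02: 10 × 2 × 2 = 40
  FM03: 1 × 5 × 10 = 50
  FM04: 5 × 9 × 3 = 135
  FM05: 2 × 6 × 3 = 36
  FM06: 7 × 3 × 5 = 105
Modes with RPN > 38: FM01 (216), FM02 (40), FM03 (50), FM04 (135), FM06 (105) → 5.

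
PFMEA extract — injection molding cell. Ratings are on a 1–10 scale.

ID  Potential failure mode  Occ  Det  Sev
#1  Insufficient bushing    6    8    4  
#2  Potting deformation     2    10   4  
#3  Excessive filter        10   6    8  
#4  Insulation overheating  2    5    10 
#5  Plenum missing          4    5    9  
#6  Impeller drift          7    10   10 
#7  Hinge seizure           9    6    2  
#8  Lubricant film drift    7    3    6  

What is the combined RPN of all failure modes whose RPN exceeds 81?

1886

RPN = Severity × Occurrence × Detection:
  #1: 4 × 6 × 8 = 192
  #2: 4 × 2 × 10 = 80
  #3: 8 × 10 × 6 = 480
  #4: 10 × 2 × 5 = 100
  #5: 9 × 4 × 5 = 180
  #6: 10 × 7 × 10 = 700
  #7: 2 × 9 × 6 = 108
  #8: 6 × 7 × 3 = 126
RPN > 81: #1 (192), #3 (480), #4 (100), #5 (180), #6 (700), #7 (108), #8 (126).
Sum: 192 + 480 + 100 + 180 + 700 + 108 + 126 = 1886.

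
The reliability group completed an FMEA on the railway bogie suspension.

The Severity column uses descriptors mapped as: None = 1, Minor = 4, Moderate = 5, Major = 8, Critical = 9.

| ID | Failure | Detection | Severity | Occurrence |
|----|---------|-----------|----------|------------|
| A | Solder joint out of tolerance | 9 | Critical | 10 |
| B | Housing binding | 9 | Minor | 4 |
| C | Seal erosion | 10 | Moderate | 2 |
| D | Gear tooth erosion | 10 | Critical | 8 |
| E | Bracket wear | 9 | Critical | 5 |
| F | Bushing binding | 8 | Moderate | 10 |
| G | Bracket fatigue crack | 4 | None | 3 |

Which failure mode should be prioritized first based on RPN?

A

RPN = Severity × Occurrence × Detection:
  A: 9 × 10 × 9 = 810
  B: 4 × 4 × 9 = 144
  C: 5 × 2 × 10 = 100
  D: 9 × 8 × 10 = 720
  E: 9 × 5 × 9 = 405
  F: 5 × 10 × 8 = 400
  G: 1 × 3 × 4 = 12
Highest RPN is 810 → A.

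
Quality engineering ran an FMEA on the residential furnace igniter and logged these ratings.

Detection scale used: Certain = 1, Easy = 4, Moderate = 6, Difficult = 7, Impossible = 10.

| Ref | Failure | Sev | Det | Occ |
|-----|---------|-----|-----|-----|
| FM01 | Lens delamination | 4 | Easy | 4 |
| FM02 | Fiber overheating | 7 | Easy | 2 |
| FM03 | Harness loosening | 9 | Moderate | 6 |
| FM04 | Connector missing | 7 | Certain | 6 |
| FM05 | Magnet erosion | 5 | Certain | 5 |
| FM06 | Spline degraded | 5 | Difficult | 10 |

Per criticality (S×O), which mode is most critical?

FM03

Criticality = Severity × Occurrence:
  FM01: 4 × 4 = 16
  FM02: 7 × 2 = 14
  FM03: 9 × 6 = 54
  FM04: 7 × 6 = 42
  FM05: 5 × 5 = 25
  FM06: 5 × 10 = 50
Highest criticality is 54 → FM03.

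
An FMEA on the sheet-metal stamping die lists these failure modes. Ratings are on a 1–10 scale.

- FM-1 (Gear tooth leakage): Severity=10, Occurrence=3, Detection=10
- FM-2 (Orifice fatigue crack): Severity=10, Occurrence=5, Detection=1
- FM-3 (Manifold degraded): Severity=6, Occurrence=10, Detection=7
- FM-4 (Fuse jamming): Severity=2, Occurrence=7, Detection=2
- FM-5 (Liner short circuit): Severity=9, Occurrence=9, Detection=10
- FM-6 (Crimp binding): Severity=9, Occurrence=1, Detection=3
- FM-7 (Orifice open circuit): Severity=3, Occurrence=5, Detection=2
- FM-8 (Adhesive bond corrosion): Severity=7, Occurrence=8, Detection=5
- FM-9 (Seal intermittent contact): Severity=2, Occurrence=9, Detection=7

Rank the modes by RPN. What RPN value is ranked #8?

RPN = Severity × Occurrence × Detection:
  FM-1: 10 × 3 × 10 = 300
  FM-2: 10 × 5 × 1 = 50
  FM-3: 6 × 10 × 7 = 420
  FM-4: 2 × 7 × 2 = 28
  FM-5: 9 × 9 × 10 = 810
  FM-6: 9 × 1 × 3 = 27
  FM-7: 3 × 5 × 2 = 30
  FM-8: 7 × 8 × 5 = 280
  FM-9: 2 × 9 × 7 = 126
Sorted descending: 810, 420, 300, 280, 126, 50, 30, 28, 27.
The eighth-highest RPN is 28 (FM-4).

28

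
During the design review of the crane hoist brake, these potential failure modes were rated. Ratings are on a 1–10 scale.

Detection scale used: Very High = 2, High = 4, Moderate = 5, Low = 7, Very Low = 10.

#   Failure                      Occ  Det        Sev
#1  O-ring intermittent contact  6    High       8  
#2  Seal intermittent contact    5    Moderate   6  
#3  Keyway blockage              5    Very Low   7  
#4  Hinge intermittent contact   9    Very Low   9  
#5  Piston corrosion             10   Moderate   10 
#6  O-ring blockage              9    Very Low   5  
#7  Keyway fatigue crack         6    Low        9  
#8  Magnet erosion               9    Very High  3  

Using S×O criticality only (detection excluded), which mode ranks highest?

#5

Criticality = Severity × Occurrence:
  #1: 8 × 6 = 48
  #2: 6 × 5 = 30
  #3: 7 × 5 = 35
  #4: 9 × 9 = 81
  #5: 10 × 10 = 100
  #6: 5 × 9 = 45
  #7: 9 × 6 = 54
  #8: 3 × 9 = 27
Highest criticality is 100 → #5.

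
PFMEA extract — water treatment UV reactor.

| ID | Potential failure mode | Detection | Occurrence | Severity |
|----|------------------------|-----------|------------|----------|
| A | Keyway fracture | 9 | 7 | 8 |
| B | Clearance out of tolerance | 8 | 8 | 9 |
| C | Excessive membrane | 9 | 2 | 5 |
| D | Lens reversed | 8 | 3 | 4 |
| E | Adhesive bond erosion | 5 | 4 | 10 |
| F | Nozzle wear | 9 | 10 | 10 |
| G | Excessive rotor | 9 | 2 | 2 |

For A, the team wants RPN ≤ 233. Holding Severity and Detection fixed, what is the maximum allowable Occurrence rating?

A: S=8, O=7, D=9 → current RPN = 504.
Fixed product = 72. Need 72 × O ≤ 233, so O ≤ 233/72 = 3.24.
Maximum integer Occurrence rating = 3 (gives RPN 216; O=4 would give 288 > 233).

3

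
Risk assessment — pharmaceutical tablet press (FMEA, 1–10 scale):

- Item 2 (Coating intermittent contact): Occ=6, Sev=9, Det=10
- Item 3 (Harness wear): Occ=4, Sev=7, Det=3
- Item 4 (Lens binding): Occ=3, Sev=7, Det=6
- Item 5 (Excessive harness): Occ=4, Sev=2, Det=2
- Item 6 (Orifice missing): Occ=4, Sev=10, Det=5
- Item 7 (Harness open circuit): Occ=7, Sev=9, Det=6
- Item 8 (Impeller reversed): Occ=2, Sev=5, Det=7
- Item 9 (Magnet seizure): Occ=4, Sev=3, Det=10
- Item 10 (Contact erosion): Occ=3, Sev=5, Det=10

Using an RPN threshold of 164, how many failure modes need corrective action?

3

RPN = Severity × Occurrence × Detection:
  Item 2: 9 × 6 × 10 = 540
  Item 3: 7 × 4 × 3 = 84
  Item 4: 7 × 3 × 6 = 126
  Item 5: 2 × 4 × 2 = 16
  Item 6: 10 × 4 × 5 = 200
  Item 7: 9 × 7 × 6 = 378
  Item 8: 5 × 2 × 7 = 70
  Item 9: 3 × 4 × 10 = 120
  Item 10: 5 × 3 × 10 = 150
Modes with RPN ≥ 164: Item 2 (540), Item 6 (200), Item 7 (378) → 3.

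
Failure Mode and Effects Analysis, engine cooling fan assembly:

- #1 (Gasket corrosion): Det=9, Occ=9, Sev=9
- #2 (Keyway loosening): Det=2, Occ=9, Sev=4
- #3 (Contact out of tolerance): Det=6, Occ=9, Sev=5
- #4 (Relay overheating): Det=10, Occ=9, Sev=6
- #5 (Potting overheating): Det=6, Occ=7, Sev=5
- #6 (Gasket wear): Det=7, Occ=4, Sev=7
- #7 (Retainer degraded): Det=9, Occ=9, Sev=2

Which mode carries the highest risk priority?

RPN = Severity × Occurrence × Detection:
  #1: 9 × 9 × 9 = 729
  #2: 4 × 9 × 2 = 72
  #3: 5 × 9 × 6 = 270
  #4: 6 × 9 × 10 = 540
  #5: 5 × 7 × 6 = 210
  #6: 7 × 4 × 7 = 196
  #7: 2 × 9 × 9 = 162
Highest RPN is 729 → #1.

#1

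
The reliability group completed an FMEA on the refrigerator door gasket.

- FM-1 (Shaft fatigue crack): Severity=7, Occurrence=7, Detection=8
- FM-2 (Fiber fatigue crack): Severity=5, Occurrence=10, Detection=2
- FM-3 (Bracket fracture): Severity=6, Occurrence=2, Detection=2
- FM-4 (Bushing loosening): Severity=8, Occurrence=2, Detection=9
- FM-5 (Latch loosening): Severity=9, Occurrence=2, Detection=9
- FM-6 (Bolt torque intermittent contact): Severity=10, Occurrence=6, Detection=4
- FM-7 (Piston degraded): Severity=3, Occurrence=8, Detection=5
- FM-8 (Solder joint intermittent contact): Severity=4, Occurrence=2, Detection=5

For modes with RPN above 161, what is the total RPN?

794

RPN = Severity × Occurrence × Detection:
  FM-1: 7 × 7 × 8 = 392
  FM-2: 5 × 10 × 2 = 100
  FM-3: 6 × 2 × 2 = 24
  FM-4: 8 × 2 × 9 = 144
  FM-5: 9 × 2 × 9 = 162
  FM-6: 10 × 6 × 4 = 240
  FM-7: 3 × 8 × 5 = 120
  FM-8: 4 × 2 × 5 = 40
RPN > 161: FM-1 (392), FM-5 (162), FM-6 (240).
Sum: 392 + 162 + 240 = 794.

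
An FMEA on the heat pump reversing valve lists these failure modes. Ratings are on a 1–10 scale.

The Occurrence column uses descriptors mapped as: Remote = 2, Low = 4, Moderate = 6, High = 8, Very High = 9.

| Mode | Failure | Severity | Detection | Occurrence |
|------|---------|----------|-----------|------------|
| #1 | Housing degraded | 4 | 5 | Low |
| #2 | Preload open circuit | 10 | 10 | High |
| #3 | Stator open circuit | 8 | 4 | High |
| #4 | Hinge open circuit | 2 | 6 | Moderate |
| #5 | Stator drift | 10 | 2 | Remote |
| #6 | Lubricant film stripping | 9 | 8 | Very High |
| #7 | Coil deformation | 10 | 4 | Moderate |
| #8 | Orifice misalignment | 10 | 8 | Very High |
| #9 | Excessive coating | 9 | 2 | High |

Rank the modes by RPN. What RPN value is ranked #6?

144

RPN = Severity × Occurrence × Detection:
  #1: 4 × 4 × 5 = 80
  #2: 10 × 8 × 10 = 800
  #3: 8 × 8 × 4 = 256
  #4: 2 × 6 × 6 = 72
  #5: 10 × 2 × 2 = 40
  #6: 9 × 9 × 8 = 648
  #7: 10 × 6 × 4 = 240
  #8: 10 × 9 × 8 = 720
  #9: 9 × 8 × 2 = 144
Sorted descending: 800, 720, 648, 256, 240, 144, 80, 72, 40.
The sixth-highest RPN is 144 (#9).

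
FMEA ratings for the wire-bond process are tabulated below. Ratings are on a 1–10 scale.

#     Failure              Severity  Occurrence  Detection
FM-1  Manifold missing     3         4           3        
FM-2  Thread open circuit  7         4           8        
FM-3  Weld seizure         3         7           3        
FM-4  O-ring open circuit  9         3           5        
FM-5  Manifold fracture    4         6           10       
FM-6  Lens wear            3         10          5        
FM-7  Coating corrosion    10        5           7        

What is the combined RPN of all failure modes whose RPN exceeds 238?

RPN = Severity × Occurrence × Detection:
  FM-1: 3 × 4 × 3 = 36
  FM-2: 7 × 4 × 8 = 224
  FM-3: 3 × 7 × 3 = 63
  FM-4: 9 × 3 × 5 = 135
  FM-5: 4 × 6 × 10 = 240
  FM-6: 3 × 10 × 5 = 150
  FM-7: 10 × 5 × 7 = 350
RPN > 238: FM-5 (240), FM-7 (350).
Sum: 240 + 350 = 590.

590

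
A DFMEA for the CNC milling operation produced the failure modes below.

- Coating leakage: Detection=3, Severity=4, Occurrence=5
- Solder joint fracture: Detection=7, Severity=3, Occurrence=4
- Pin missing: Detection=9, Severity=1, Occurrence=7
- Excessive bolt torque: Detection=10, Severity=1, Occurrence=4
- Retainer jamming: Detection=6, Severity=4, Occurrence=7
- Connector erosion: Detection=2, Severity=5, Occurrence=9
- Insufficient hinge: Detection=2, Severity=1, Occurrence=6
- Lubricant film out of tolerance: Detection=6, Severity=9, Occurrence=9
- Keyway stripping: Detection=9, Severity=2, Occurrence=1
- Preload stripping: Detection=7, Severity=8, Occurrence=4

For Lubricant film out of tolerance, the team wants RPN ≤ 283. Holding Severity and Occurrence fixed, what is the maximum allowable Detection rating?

3

Lubricant film out of tolerance: S=9, O=9, D=6 → current RPN = 486.
Fixed product = 81. Need 81 × D ≤ 283, so D ≤ 283/81 = 3.49.
Maximum integer Detection rating = 3 (gives RPN 243; D=4 would give 324 > 283).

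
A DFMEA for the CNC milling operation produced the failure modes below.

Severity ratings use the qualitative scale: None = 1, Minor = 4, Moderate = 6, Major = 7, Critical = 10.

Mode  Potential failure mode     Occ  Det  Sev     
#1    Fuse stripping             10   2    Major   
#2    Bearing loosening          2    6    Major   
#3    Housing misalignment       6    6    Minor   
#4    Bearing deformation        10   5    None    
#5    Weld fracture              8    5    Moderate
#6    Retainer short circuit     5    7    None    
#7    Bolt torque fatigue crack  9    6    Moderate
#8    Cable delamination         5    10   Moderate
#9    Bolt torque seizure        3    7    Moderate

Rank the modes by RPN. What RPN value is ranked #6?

RPN = Severity × Occurrence × Detection:
  #1: 7 × 10 × 2 = 140
  #2: 7 × 2 × 6 = 84
  #3: 4 × 6 × 6 = 144
  #4: 1 × 10 × 5 = 50
  #5: 6 × 8 × 5 = 240
  #6: 1 × 5 × 7 = 35
  #7: 6 × 9 × 6 = 324
  #8: 6 × 5 × 10 = 300
  #9: 6 × 3 × 7 = 126
Sorted descending: 324, 300, 240, 144, 140, 126, 84, 50, 35.
The sixth-highest RPN is 126 (#9).

126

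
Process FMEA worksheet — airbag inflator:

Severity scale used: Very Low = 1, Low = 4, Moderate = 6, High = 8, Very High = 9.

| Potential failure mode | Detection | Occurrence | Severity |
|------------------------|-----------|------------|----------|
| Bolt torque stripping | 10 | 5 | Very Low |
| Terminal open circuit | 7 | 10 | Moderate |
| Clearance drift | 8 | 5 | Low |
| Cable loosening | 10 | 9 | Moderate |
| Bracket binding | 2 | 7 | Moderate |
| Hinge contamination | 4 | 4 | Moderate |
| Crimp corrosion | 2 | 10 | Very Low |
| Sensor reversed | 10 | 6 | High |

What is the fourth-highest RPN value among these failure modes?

160

RPN = Severity × Occurrence × Detection:
  Bolt torque stripping: 1 × 5 × 10 = 50
  Terminal open circuit: 6 × 10 × 7 = 420
  Clearance drift: 4 × 5 × 8 = 160
  Cable loosening: 6 × 9 × 10 = 540
  Bracket binding: 6 × 7 × 2 = 84
  Hinge contamination: 6 × 4 × 4 = 96
  Crimp corrosion: 1 × 10 × 2 = 20
  Sensor reversed: 8 × 6 × 10 = 480
Sorted descending: 540, 480, 420, 160, 96, 84, 50, 20.
The fourth-highest RPN is 160 (Clearance drift).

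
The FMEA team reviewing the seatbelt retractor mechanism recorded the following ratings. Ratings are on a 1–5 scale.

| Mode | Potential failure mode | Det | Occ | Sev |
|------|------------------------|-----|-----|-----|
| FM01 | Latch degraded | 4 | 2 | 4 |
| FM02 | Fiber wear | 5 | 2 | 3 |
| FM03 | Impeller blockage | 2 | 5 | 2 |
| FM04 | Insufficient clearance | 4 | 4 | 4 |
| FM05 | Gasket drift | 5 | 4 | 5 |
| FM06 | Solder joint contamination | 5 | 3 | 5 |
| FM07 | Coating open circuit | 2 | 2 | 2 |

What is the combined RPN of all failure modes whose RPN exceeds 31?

271

RPN = Severity × Occurrence × Detection:
  FM01: 4 × 2 × 4 = 32
  FM02: 3 × 2 × 5 = 30
  FM03: 2 × 5 × 2 = 20
  FM04: 4 × 4 × 4 = 64
  FM05: 5 × 4 × 5 = 100
  FM06: 5 × 3 × 5 = 75
  FM07: 2 × 2 × 2 = 8
RPN > 31: FM01 (32), FM04 (64), FM05 (100), FM06 (75).
Sum: 32 + 64 + 100 + 75 = 271.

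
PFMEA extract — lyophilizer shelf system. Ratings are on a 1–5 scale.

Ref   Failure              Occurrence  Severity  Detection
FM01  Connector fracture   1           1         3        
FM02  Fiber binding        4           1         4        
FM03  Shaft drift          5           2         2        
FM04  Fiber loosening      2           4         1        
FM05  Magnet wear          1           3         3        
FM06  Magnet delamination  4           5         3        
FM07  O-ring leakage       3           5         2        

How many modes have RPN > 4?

RPN = Severity × Occurrence × Detection:
  FM01: 1 × 1 × 3 = 3
  FM02: 1 × 4 × 4 = 16
  FM03: 2 × 5 × 2 = 20
  FM04: 4 × 2 × 1 = 8
  FM05: 3 × 1 × 3 = 9
  FM06: 5 × 4 × 3 = 60
  FM07: 5 × 3 × 2 = 30
Modes with RPN > 4: FM02 (16), FM03 (20), FM04 (8), FM05 (9), FM06 (60), FM07 (30) → 6.

6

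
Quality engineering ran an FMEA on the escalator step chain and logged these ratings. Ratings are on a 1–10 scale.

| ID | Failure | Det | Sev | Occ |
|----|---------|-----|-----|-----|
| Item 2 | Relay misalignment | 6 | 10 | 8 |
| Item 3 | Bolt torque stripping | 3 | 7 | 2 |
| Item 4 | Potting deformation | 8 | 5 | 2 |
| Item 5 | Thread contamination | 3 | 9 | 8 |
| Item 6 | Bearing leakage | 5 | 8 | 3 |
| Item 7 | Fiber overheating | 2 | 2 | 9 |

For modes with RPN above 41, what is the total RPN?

938

RPN = Severity × Occurrence × Detection:
  Item 2: 10 × 8 × 6 = 480
  Item 3: 7 × 2 × 3 = 42
  Item 4: 5 × 2 × 8 = 80
  Item 5: 9 × 8 × 3 = 216
  Item 6: 8 × 3 × 5 = 120
  Item 7: 2 × 9 × 2 = 36
RPN > 41: Item 2 (480), Item 3 (42), Item 4 (80), Item 5 (216), Item 6 (120).
Sum: 480 + 42 + 80 + 216 + 120 = 938.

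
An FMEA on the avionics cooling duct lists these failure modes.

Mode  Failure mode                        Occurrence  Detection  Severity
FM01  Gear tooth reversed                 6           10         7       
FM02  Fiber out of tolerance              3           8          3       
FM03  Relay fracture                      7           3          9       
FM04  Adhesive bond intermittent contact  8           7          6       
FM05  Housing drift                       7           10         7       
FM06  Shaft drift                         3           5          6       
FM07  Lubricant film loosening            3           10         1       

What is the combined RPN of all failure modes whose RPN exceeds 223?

1246

RPN = Severity × Occurrence × Detection:
  FM01: 7 × 6 × 10 = 420
  FM02: 3 × 3 × 8 = 72
  FM03: 9 × 7 × 3 = 189
  FM04: 6 × 8 × 7 = 336
  FM05: 7 × 7 × 10 = 490
  FM06: 6 × 3 × 5 = 90
  FM07: 1 × 3 × 10 = 30
RPN > 223: FM01 (420), FM04 (336), FM05 (490).
Sum: 420 + 336 + 490 = 1246.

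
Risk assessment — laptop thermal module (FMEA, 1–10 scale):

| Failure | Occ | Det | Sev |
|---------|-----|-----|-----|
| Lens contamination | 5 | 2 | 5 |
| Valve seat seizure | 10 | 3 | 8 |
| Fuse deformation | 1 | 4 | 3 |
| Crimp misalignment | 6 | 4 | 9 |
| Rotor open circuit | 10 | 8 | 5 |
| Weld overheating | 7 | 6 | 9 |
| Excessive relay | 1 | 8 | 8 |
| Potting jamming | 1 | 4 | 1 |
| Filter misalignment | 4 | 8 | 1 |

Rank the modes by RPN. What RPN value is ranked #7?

32

RPN = Severity × Occurrence × Detection:
  Lens contamination: 5 × 5 × 2 = 50
  Valve seat seizure: 8 × 10 × 3 = 240
  Fuse deformation: 3 × 1 × 4 = 12
  Crimp misalignment: 9 × 6 × 4 = 216
  Rotor open circuit: 5 × 10 × 8 = 400
  Weld overheating: 9 × 7 × 6 = 378
  Excessive relay: 8 × 1 × 8 = 64
  Potting jamming: 1 × 1 × 4 = 4
  Filter misalignment: 1 × 4 × 8 = 32
Sorted descending: 400, 378, 240, 216, 64, 50, 32, 12, 4.
The seventh-highest RPN is 32 (Filter misalignment).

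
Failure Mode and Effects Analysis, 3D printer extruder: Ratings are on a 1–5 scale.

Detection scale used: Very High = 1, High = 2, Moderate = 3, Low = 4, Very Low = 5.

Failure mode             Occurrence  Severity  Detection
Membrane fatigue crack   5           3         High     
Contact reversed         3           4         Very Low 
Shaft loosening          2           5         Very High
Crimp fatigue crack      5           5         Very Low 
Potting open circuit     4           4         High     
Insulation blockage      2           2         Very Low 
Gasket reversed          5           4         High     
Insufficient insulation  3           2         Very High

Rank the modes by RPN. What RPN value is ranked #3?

40

RPN = Severity × Occurrence × Detection:
  Membrane fatigue crack: 3 × 5 × 2 = 30
  Contact reversed: 4 × 3 × 5 = 60
  Shaft loosening: 5 × 2 × 1 = 10
  Crimp fatigue crack: 5 × 5 × 5 = 125
  Potting open circuit: 4 × 4 × 2 = 32
  Insulation blockage: 2 × 2 × 5 = 20
  Gasket reversed: 4 × 5 × 2 = 40
  Insufficient insulation: 2 × 3 × 1 = 6
Sorted descending: 125, 60, 40, 32, 30, 20, 10, 6.
The third-highest RPN is 40 (Gasket reversed).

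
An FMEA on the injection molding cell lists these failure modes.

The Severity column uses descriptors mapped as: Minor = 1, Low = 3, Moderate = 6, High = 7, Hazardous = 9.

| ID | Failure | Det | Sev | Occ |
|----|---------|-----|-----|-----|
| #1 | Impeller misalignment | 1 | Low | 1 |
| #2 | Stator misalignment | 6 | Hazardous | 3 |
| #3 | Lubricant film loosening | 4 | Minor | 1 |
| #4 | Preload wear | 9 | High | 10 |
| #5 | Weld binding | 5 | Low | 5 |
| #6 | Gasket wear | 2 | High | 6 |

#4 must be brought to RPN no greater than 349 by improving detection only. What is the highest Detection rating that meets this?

#4: S=7, O=10, D=9 → current RPN = 630.
Fixed product = 70. Need 70 × D ≤ 349, so D ≤ 349/70 = 4.99.
Maximum integer Detection rating = 4 (gives RPN 280; D=5 would give 350 > 349).

4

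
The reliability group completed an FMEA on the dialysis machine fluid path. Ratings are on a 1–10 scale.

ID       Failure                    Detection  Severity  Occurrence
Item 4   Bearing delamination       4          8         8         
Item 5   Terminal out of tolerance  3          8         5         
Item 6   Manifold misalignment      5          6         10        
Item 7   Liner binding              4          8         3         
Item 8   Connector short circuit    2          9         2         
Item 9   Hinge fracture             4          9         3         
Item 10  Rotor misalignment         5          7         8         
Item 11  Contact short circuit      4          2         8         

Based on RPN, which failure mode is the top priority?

RPN = Severity × Occurrence × Detection:
  Item 4: 8 × 8 × 4 = 256
  Item 5: 8 × 5 × 3 = 120
  Item 6: 6 × 10 × 5 = 300
  Item 7: 8 × 3 × 4 = 96
  Item 8: 9 × 2 × 2 = 36
  Item 9: 9 × 3 × 4 = 108
  Item 10: 7 × 8 × 5 = 280
  Item 11: 2 × 8 × 4 = 64
Highest RPN is 300 → Item 6.

Item 6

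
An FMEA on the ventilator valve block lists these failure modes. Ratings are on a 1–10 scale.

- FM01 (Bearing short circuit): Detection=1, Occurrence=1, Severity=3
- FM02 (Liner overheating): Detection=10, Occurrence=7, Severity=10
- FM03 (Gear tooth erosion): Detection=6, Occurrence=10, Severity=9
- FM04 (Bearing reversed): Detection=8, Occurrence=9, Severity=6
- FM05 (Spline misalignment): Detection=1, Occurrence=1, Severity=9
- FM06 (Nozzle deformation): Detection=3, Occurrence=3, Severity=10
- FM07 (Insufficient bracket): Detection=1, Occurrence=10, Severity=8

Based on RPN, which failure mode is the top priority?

RPN = Severity × Occurrence × Detection:
  FM01: 3 × 1 × 1 = 3
  FM02: 10 × 7 × 10 = 700
  FM03: 9 × 10 × 6 = 540
  FM04: 6 × 9 × 8 = 432
  FM05: 9 × 1 × 1 = 9
  FM06: 10 × 3 × 3 = 90
  FM07: 8 × 10 × 1 = 80
Highest RPN is 700 → FM02.

FM02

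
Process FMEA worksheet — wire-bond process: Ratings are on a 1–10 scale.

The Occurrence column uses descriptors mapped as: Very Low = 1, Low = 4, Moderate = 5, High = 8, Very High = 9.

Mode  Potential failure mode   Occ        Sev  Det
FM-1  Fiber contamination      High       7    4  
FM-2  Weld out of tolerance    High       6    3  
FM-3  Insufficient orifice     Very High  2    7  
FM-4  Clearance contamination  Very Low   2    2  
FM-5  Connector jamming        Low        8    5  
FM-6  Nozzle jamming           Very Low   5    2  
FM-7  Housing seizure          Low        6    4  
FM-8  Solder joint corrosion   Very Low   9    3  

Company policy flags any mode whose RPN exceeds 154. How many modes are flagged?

RPN = Severity × Occurrence × Detection:
  FM-1: 7 × 8 × 4 = 224
  FM-2: 6 × 8 × 3 = 144
  FM-3: 2 × 9 × 7 = 126
  FM-4: 2 × 1 × 2 = 4
  FM-5: 8 × 4 × 5 = 160
  FM-6: 5 × 1 × 2 = 10
  FM-7: 6 × 4 × 4 = 96
  FM-8: 9 × 1 × 3 = 27
Modes with RPN > 154: FM-1 (224), FM-5 (160) → 2.

2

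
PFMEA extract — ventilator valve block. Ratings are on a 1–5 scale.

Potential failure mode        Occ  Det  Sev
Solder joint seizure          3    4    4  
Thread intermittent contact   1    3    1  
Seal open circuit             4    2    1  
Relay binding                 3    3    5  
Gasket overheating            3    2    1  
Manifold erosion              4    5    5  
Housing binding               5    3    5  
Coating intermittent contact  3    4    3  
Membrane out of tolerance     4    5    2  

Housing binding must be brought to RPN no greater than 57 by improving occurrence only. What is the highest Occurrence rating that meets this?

Housing binding: S=5, O=5, D=3 → current RPN = 75.
Fixed product = 15. Need 15 × O ≤ 57, so O ≤ 57/15 = 3.80.
Maximum integer Occurrence rating = 3 (gives RPN 45; O=4 would give 60 > 57).

3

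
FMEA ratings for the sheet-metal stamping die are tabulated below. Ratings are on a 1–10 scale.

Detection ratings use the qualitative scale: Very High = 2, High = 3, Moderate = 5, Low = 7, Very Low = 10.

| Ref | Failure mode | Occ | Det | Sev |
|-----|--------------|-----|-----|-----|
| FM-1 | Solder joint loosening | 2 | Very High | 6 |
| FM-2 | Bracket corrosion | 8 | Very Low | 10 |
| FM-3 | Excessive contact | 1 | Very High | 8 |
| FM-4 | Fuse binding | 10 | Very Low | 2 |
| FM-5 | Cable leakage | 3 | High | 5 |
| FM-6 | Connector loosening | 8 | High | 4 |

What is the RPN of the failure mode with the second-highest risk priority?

200

RPN = Severity × Occurrence × Detection:
  FM-1: 6 × 2 × 2 = 24
  FM-2: 10 × 8 × 10 = 800
  FM-3: 8 × 1 × 2 = 16
  FM-4: 2 × 10 × 10 = 200
  FM-5: 5 × 3 × 3 = 45
  FM-6: 4 × 8 × 3 = 96
Sorted descending: 800, 200, 96, 45, 24, 16.
The second-highest RPN is 200 (FM-4).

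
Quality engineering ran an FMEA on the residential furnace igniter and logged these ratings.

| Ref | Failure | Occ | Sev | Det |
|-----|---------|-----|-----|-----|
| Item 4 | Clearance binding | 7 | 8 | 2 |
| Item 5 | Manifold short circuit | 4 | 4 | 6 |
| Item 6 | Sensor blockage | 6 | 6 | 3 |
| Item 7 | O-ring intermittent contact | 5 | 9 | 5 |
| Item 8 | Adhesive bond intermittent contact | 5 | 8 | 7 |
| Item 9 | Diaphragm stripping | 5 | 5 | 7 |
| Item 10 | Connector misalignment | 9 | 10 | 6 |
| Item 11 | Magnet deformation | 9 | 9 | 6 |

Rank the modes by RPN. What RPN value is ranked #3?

280

RPN = Severity × Occurrence × Detection:
  Item 4: 8 × 7 × 2 = 112
  Item 5: 4 × 4 × 6 = 96
  Item 6: 6 × 6 × 3 = 108
  Item 7: 9 × 5 × 5 = 225
  Item 8: 8 × 5 × 7 = 280
  Item 9: 5 × 5 × 7 = 175
  Item 10: 10 × 9 × 6 = 540
  Item 11: 9 × 9 × 6 = 486
Sorted descending: 540, 486, 280, 225, 175, 112, 108, 96.
The third-highest RPN is 280 (Item 8).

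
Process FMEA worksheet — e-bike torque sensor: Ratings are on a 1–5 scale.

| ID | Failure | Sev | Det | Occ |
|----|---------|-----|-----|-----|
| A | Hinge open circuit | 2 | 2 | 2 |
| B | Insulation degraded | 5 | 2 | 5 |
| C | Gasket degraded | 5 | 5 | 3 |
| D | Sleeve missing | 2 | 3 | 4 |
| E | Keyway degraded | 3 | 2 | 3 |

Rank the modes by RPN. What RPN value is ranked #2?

50

RPN = Severity × Occurrence × Detection:
  A: 2 × 2 × 2 = 8
  B: 5 × 5 × 2 = 50
  C: 5 × 3 × 5 = 75
  D: 2 × 4 × 3 = 24
  E: 3 × 3 × 2 = 18
Sorted descending: 75, 50, 24, 18, 8.
The second-highest RPN is 50 (B).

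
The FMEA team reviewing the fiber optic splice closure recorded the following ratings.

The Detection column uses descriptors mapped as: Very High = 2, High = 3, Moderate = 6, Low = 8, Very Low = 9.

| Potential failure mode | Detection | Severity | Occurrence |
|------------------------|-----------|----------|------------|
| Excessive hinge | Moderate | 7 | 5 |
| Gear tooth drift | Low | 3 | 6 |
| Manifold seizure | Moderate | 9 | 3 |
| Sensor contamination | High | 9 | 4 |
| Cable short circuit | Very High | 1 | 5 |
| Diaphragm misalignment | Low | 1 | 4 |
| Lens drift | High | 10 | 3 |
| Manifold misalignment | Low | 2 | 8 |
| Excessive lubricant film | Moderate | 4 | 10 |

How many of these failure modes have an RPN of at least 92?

RPN = Severity × Occurrence × Detection:
  Excessive hinge: 7 × 5 × 6 = 210
  Gear tooth drift: 3 × 6 × 8 = 144
  Manifold seizure: 9 × 3 × 6 = 162
  Sensor contamination: 9 × 4 × 3 = 108
  Cable short circuit: 1 × 5 × 2 = 10
  Diaphragm misalignment: 1 × 4 × 8 = 32
  Lens drift: 10 × 3 × 3 = 90
  Manifold misalignment: 2 × 8 × 8 = 128
  Excessive lubricant film: 4 × 10 × 6 = 240
Modes with RPN ≥ 92: Excessive hinge (210), Gear tooth drift (144), Manifold seizure (162), Sensor contamination (108), Manifold misalignment (128), Excessive lubricant film (240) → 6.

6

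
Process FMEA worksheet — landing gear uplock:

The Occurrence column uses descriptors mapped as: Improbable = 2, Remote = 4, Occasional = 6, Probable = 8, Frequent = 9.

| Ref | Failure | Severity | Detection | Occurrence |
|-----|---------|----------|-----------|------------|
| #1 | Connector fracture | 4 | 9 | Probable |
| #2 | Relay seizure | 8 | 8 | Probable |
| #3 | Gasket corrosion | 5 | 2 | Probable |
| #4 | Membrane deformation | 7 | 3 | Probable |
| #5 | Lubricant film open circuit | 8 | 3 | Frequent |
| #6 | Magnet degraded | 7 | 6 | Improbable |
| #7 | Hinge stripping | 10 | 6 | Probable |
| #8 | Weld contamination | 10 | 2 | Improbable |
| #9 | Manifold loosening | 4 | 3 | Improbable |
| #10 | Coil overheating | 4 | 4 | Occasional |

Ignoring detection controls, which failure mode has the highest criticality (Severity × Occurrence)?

Criticality = Severity × Occurrence:
  #1: 4 × 8 = 32
  #2: 8 × 8 = 64
  #3: 5 × 8 = 40
  #4: 7 × 8 = 56
  #5: 8 × 9 = 72
  #6: 7 × 2 = 14
  #7: 10 × 8 = 80
  #8: 10 × 2 = 20
  #9: 4 × 2 = 8
  #10: 4 × 6 = 24
Highest criticality is 80 → #7.

#7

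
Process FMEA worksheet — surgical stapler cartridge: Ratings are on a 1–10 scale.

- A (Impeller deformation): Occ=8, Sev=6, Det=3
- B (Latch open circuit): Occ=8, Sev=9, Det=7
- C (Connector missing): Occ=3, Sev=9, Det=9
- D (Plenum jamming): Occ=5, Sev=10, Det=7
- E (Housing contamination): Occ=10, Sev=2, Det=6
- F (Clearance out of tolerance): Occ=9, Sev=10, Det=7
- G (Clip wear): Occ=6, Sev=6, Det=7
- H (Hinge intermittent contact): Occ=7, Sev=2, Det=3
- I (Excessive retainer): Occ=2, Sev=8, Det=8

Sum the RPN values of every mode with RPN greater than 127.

2251

RPN = Severity × Occurrence × Detection:
  A: 6 × 8 × 3 = 144
  B: 9 × 8 × 7 = 504
  C: 9 × 3 × 9 = 243
  D: 10 × 5 × 7 = 350
  E: 2 × 10 × 6 = 120
  F: 10 × 9 × 7 = 630
  G: 6 × 6 × 7 = 252
  H: 2 × 7 × 3 = 42
  I: 8 × 2 × 8 = 128
RPN > 127: A (144), B (504), C (243), D (350), F (630), G (252), I (128).
Sum: 144 + 504 + 243 + 350 + 630 + 252 + 128 = 2251.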